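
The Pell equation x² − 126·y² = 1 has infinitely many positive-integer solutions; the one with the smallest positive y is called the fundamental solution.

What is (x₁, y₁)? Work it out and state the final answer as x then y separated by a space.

449 40

√126 = [11; 4,2,4,22, …], period ℓ=4 (even) → k=3
k=0  a_k=11  p_k/q_k = 11/1
k=1  a_k=4  p_k/q_k = 45/4
k=2  a_k=2  p_k/q_k = 101/9
k=3  a_k=4  p_k/q_k = 449/40
→ (449, 40).  Check: 449²=201601, 126·40²=201600, difference 1.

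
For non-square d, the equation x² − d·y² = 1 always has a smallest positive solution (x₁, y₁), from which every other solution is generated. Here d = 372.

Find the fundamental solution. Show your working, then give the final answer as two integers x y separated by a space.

12151 630

d=372: √d = [19; 3,2,12,2,3,38] (ℓ=6, even), read p_5/q_5
step 0: (19, 1)  from 19·(1,0) + (0,1)
step 1: (58, 3)  from 3·(19,1) + (1,0)
step 2: (135, 7)  from 2·(58,3) + (19,1)
…
step 4: (3491, 181)  from 2·(1678,87) + (135,7)
step 5: (12151, 630)  from 3·(3491,181) + (1678,87)
(x₁, y₁) = (12151, 630);  12151² − 372·630² = 1 ✓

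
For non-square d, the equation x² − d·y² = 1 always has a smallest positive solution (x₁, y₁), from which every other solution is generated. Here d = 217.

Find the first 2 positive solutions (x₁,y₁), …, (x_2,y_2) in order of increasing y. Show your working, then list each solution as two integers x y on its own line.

3844063 260952
29553640695937 2006231855952

[14; 1,2,1,2,1,…,2,1,28] for √217; ℓ=16 ⇒ convergent index 15
k=0  a_k=14  p_k/q_k = 14/1
…
k=5  a_k=1  p_k/q_k = 221/15
…
k=12  a_k=2  p_k/q_k = 740980/50301
…
k=14  a_k=2  p_k/q_k = 2809702/190735
k=15  a_k=1  p_k/q_k = 3844063/260952
→ (3844063, 260952).  Check: 3844063²=14776820347969, 217·260952²=14776820347968, difference 1.
(3844063+260952√217)^2 = 29553640695937 + 2006231855952√217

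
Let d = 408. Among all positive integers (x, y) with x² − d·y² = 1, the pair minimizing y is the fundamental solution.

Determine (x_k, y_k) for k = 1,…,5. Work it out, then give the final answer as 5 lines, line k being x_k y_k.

√408 = [20; 5,40, …], period ℓ=2 (even) → k=1
i=0: a=20 ⇒ p=20, q=1
i=1: a=5 ⇒ p=101, q=5
→ (101, 5).  Check: 101²=10201, 408·5²=10200, difference 1.
n=2: (101,5)∘(101,5) = (101·101+408·5·5, 101·5+5·101) = (20401,1010)
n=3: (20401,1010)∘(101,5) = (101·20401+408·5·1010, 101·1010+5·20401) = (4120901,204015)
n=4: (4120901,204015)∘(101,5) = (101·4120901+408·5·204015, 101·204015+5·4120901) = (832401601,41210020)
n=5: (832401601,41210020)∘(101,5) = (101·832401601+408·5·41210020, 101·41210020+5·832401601) = (168141002501,8324220025)

101 5
20401 1010
4120901 204015
832401601 41210020
168141002501 8324220025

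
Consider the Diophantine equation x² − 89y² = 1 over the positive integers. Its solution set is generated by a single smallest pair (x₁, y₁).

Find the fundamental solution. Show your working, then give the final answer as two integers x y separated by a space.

500001 53000

√89 → a₀=9, period (2,3,3,2,18); ℓ=5 odd so k=9
k=0  a_k=9  p_k/q_k = 9/1
k=1  a_k=2  p_k/q_k = 19/2
k=2  a_k=3  p_k/q_k = 66/7
…
k=8  a_k=3  p_k/q_k = 216991/23001
k=9  a_k=2  p_k/q_k = 500001/53000
fundamental: x₁=500001, y₁=53000  (since 250001000001 − 89·2809000000 = 1)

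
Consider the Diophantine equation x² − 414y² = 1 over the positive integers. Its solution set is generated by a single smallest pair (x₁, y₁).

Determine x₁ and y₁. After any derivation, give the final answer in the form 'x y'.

d=414: √d = [20; 2,1,7,2,7,1,2,40] (ℓ=8, even), read p_7/q_7
step 0: (20, 1)  from 20·(1,0) + (0,1)
step 1: (41, 2)  from 2·(20,1) + (1,0)
step 2: (61, 3)  from 1·(41,2) + (20,1)
step 3: (468, 23)  from 7·(61,3) + (41,2)
step 4: (997, 49)  from 2·(468,23) + (61,3)
step 5: (7447, 366)  from 7·(997,49) + (468,23)
step 6: (8444, 415)  from 1·(7447,366) + (997,49)
step 7: (24335, 1196)  from 2·(8444,415) + (7447,366)
(x₁, y₁) = (24335, 1196);  24335² − 414·1196² = 1 ✓

24335 1196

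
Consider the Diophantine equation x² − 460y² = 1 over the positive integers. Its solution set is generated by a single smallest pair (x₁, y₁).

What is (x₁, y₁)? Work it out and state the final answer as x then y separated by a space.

[21; 2,4,3,1,2,10,2,1,3,4,2,42] for √460; ℓ=12 ⇒ convergent index 11
k=0  a_k=21  p_k/q_k = 21/1
k=1  a_k=2  p_k/q_k = 43/2
…
k=3  a_k=3  p_k/q_k = 622/29
k=4  a_k=1  p_k/q_k = 815/38
…
k=10  a_k=4  p_k/q_k = 1135029/52921
k=11  a_k=2  p_k/q_k = 2535751/118230
(x₁, y₁) = (2535751, 118230);  2535751² − 460·118230² = 1 ✓

2535751 118230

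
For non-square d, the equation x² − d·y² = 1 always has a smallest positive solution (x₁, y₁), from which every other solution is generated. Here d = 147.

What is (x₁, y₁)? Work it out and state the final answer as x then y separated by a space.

97 8

[12; 8,24] for √147; ℓ=2 ⇒ convergent index 1
a_0=12:  p_0=12·1+0=12,  q_0=12·0+1=1
a_1=8:  p_1=8·12+1=97,  q_1=8·1+0=8
(x₁, y₁) = (97, 8);  97² − 147·8² = 1 ✓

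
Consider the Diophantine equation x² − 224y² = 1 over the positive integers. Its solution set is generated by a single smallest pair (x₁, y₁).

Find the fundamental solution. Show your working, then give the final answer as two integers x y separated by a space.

15 1

√224 = [14; 1,28, …], period ℓ=2 (even) → k=1
step 0: (14, 1)  from 14·(1,0) + (0,1)
step 1: (15, 1)  from 1·(14,1) + (1,0)
→ (15, 1).  Check: 15²=225, 224·1²=224, difference 1.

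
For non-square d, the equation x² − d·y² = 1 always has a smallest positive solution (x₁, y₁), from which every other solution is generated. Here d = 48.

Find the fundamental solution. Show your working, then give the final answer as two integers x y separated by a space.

7 1

d=48: √d = [6; 1,12] (ℓ=2, even), read p_1/q_1
k=0  a_k=6  p_k/q_k = 6/1
k=1  a_k=1  p_k/q_k = 7/1
(x₁, y₁) = (7, 1);  7² − 48·1² = 1 ✓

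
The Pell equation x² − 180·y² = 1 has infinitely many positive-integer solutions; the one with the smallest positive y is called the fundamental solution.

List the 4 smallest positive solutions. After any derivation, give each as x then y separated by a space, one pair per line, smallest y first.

[13; 2,2,2,26] for √180; ℓ=4 ⇒ convergent index 3
step 0: (13, 1)  from 13·(1,0) + (0,1)
…
step 2: (67, 5)  from 2·(27,2) + (13,1)
step 3: (161, 12)  from 2·(67,5) + (27,2)
fundamental: x₁=161, y₁=12  (since 25921 − 180·144 = 1)
(x_2, y_2) = (161·161 + 180·12·12, 161·12 + 12·161) = (51841, 3864)
(x_3, y_3) = (161·51841 + 180·12·3864, 161·3864 + 12·51841) = (16692641, 1244196)
(x_4, y_4) = (161·16692641 + 180·12·1244196, 161·1244196 + 12·16692641) = (5374978561, 400627248)

161 12
51841 3864
16692641 1244196
5374978561 400627248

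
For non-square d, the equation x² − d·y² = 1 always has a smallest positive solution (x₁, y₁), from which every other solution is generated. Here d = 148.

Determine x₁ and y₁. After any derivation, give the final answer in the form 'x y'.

√148 → a₀=12, period (6,24); ℓ=2 even so k=1
a_0=12:  p_0=12·1+0=12,  q_0=12·0+1=1
a_1=6:  p_1=6·12+1=73,  q_1=6·1+0=6
(x₁, y₁) = (73, 6);  73² − 148·6² = 1 ✓

73 6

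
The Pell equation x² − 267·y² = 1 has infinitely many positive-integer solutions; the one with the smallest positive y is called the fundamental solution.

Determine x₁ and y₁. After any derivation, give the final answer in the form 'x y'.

√267 = [16; 2,1,15,1,2,32, …], period ℓ=6 (even) → k=5
step 0: (16, 1)  from 16·(1,0) + (0,1)
…
step 2: (49, 3)  from 1·(33,2) + (16,1)
step 3: (768, 47)  from 15·(49,3) + (33,2)
step 4: (817, 50)  from 1·(768,47) + (49,3)
step 5: (2402, 147)  from 2·(817,50) + (768,47)
(x₁, y₁) = (2402, 147);  2402² − 267·147² = 1 ✓

2402 147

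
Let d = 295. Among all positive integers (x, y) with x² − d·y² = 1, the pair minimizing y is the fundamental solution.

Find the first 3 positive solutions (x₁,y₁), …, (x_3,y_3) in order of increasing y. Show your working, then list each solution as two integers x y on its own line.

[17; 5,1,2,3,2,6,2,3,2,1,5,34] for √295; ℓ=12 ⇒ convergent index 11
k=0  a_k=17  p_k/q_k = 17/1
…
k=2  a_k=1  p_k/q_k = 103/6
k=3  a_k=2  p_k/q_k = 292/17
k=4  a_k=3  p_k/q_k = 979/57
k=5  a_k=2  p_k/q_k = 2250/131
k=6  a_k=6  p_k/q_k = 14479/843
k=7  a_k=2  p_k/q_k = 31208/1817
k=8  a_k=3  p_k/q_k = 108103/6294
k=9  a_k=2  p_k/q_k = 247414/14405
k=10  a_k=1  p_k/q_k = 355517/20699
k=11  a_k=5  p_k/q_k = 2024999/117900
(x₁, y₁) = (2024999, 117900);  2024999² − 295·117900² = 1 ✓
(2024999+117900√295)^2 = 8201241900001 + 477494764200√295
(2024999+117900√295)^3 = 33215013292518224999 + 1933852840020353700√295

2024999 117900
8201241900001 477494764200
33215013292518224999 1933852840020353700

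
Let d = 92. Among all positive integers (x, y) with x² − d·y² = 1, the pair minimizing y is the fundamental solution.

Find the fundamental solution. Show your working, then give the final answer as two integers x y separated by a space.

√92 = [9; 1,1,2,4,2,1,1,18, …], period ℓ=8 (even) → k=7
i=0: a=9 ⇒ p=9, q=1
i=1: a=1 ⇒ p=10, q=1
i=2: a=1 ⇒ p=19, q=2
i=3: a=2 ⇒ p=48, q=5
i=4: a=4 ⇒ p=211, q=22
i=5: a=2 ⇒ p=470, q=49
i=6: a=1 ⇒ p=681, q=71
i=7: a=1 ⇒ p=1151, q=120
(x₁, y₁) = (1151, 120);  1151² − 92·120² = 1 ✓

1151 120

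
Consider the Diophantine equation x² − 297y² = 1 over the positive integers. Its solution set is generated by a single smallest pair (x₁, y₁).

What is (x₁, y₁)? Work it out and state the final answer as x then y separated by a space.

48599 2820

√297 → a₀=17, period (4,3,1,1,2,1,1,3,4,34); ℓ=10 even so k=9
i=0: a=17 ⇒ p=17, q=1
…
i=3: a=1 ⇒ p=293, q=17
…
i=7: a=1 ⇒ p=3171, q=184
i=8: a=3 ⇒ p=11357, q=659
i=9: a=4 ⇒ p=48599, q=2820
(x₁, y₁) = (48599, 2820);  48599² − 297·2820² = 1 ✓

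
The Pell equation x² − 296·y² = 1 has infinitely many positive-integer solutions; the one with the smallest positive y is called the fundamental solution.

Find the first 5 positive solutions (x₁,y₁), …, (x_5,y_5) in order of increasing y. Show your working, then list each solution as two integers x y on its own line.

3699 215
27365201 1590570
202447753299 11767036645
1497708451540801 87052535509140
11080046922051092499 644014645929581075

d=296: √d = [17; 4,1,7,1,4,34] (ℓ=6, even), read p_5/q_5
a_0=17:  p_0=17·1+0=17,  q_0=17·0+1=1
…
a_2=1:  p_2=1·69+17=86,  q_2=1·4+1=5
…
a_4=1:  p_4=1·671+86=757,  q_4=1·39+5=44
a_5=4:  p_5=4·757+671=3699,  q_5=4·44+39=215
fundamental: x₁=3699, y₁=215  (since 13682601 − 296·46225 = 1)
(x_2, y_2) = (3699·3699 + 296·215·215, 3699·215 + 215·3699) = (27365201, 1590570)
(x_3, y_3) = (3699·27365201 + 296·215·1590570, 3699·1590570 + 215·27365201) = (202447753299, 11767036645)
(x_4, y_4) = (3699·202447753299 + 296·215·11767036645, 3699·11767036645 + 215·202447753299) = (1497708451540801, 87052535509140)
(x_5, y_5) = (3699·1497708451540801 + 296·215·87052535509140, 3699·87052535509140 + 215·1497708451540801) = (11080046922051092499, 644014645929581075)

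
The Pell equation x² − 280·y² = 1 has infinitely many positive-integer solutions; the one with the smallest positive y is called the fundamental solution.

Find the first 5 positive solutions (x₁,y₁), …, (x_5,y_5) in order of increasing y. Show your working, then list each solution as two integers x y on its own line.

251 15
126001 7530
63252251 3780045
31752504001 1897575060
15939693756251 952578900075

[16; 1,2,1,2,1,32] for √280; ℓ=6 ⇒ convergent index 5
k=0  a_k=16  p_k/q_k = 16/1
…
k=2  a_k=2  p_k/q_k = 50/3
…
k=4  a_k=2  p_k/q_k = 184/11
k=5  a_k=1  p_k/q_k = 251/15
fundamental: x₁=251, y₁=15  (since 63001 − 280·225 = 1)
n=2: (251,15)∘(251,15) = (251·251+280·15·15, 251·15+15·251) = (126001,7530)
n=3: (126001,7530)∘(251,15) = (251·126001+280·15·7530, 251·7530+15·126001) = (63252251,3780045)
n=4: (63252251,3780045)∘(251,15) = (251·63252251+280·15·3780045, 251·3780045+15·63252251) = (31752504001,1897575060)
n=5: (31752504001,1897575060)∘(251,15) = (251·31752504001+280·15·1897575060, 251·1897575060+15·31752504001) = (15939693756251,952578900075)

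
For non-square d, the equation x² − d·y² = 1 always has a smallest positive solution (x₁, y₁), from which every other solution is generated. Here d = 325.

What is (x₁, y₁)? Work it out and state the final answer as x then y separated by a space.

√325 → a₀=18, period (36); ℓ=1 odd so k=1
i=0: a=18 ⇒ p=18, q=1
i=1: a=36 ⇒ p=649, q=36
fundamental: x₁=649, y₁=36  (since 421201 − 325·1296 = 1)

649 36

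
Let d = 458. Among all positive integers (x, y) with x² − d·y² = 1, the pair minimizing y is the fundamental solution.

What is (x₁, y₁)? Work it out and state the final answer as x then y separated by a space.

22899 1070

d=458: √d = [21; 2,2,42] (ℓ=3, odd), read p_5/q_5
k=0  a_k=21  p_k/q_k = 21/1
k=1  a_k=2  p_k/q_k = 43/2
…
k=4  a_k=2  p_k/q_k = 9181/429
k=5  a_k=2  p_k/q_k = 22899/1070
(x₁, y₁) = (22899, 1070);  22899² − 458·1070² = 1 ✓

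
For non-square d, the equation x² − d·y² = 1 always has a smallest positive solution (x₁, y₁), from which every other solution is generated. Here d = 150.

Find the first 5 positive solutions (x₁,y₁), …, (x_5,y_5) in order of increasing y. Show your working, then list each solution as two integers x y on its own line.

49 4
4801 392
470449 38412
46099201 3763984
4517251249 368832020

√150 = [12; 4,24, …], period ℓ=2 (even) → k=1
a_0=12:  p_0=12·1+0=12,  q_0=12·0+1=1
a_1=4:  p_1=4·12+1=49,  q_1=4·1+0=4
→ (49, 4).  Check: 49²=2401, 150·4²=2400, difference 1.
(49+4√150)^2 = 4801 + 392√150
(49+4√150)^3 = 470449 + 38412√150
(49+4√150)^4 = 46099201 + 3763984√150
(49+4√150)^5 = 4517251249 + 368832020√150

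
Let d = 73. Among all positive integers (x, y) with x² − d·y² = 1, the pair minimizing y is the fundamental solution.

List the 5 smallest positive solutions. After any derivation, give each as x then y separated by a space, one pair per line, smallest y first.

√73 → a₀=8, period (1,1,5,5,1,1,16); ℓ=7 odd so k=13
a_0=8:  p_0=8·1+0=8,  q_0=8·0+1=1
…
a_2=1:  p_2=1·9+8=17,  q_2=1·1+1=2
…
a_5=1:  p_5=1·487+94=581,  q_5=1·57+11=68
…
a_7=16:  p_7=16·1068+581=17669,  q_7=16·125+68=2068
a_8=1:  p_8=1·17669+1068=18737,  q_8=1·2068+125=2193
a_9=1:  p_9=1·18737+17669=36406,  q_9=1·2193+2068=4261
…
a_11=5:  p_11=5·200767+36406=1040241,  q_11=5·23498+4261=121751
a_12=1:  p_12=1·1040241+200767=1241008,  q_12=1·121751+23498=145249
a_13=1:  p_13=1·1241008+1040241=2281249,  q_13=1·145249+121751=267000
(x₁, y₁) = (2281249, 267000);  2281249² − 73·267000² = 1 ✓
k=2:  x_2 = 2281249·2281249+73·267000·267000 = 10408194000001,  y_2 = 2281249·267000+267000·2281249 = 1218186966000
k=3:  x_3 = 2281249·10408194000001+73·267000·1218186966000 = 47487364308614281249,  y_3 = 2281249·1218186966000+267000·10408194000001 = 5557975596000801000
k=4:  x_4 = 2281249·47487364308614281249+73·267000·5557975596000801000 = 216661004683313632776000001,  y_4 = 2281249·5557975596000801000+267000·47487364308614281249 = 25358252540801244373932000
k=5:  x_5 = 2281249·216661004683313632776000001+73·267000·25358252540801244373932000 = 988515400545561595548925838281249,  y_5 = 2281249·25358252540801244373932000+267000·216661004683313632776000001 = 115696976500895037877980001335000

2281249 267000
10408194000001 1218186966000
47487364308614281249 5557975596000801000
216661004683313632776000001 25358252540801244373932000
988515400545561595548925838281249 115696976500895037877980001335000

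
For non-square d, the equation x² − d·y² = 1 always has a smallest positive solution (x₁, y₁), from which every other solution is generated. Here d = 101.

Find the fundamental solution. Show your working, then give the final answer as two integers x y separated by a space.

201 20

[10; 20] for √101; ℓ=1 ⇒ convergent index 1
a_0=10:  p_0=10·1+0=10,  q_0=10·0+1=1
a_1=20:  p_1=20·10+1=201,  q_1=20·1+0=20
(x₁, y₁) = (201, 20);  201² − 101·20² = 1 ✓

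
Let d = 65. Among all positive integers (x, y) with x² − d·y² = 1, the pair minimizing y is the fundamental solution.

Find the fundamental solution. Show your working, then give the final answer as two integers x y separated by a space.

[8; 16] for √65; ℓ=1 ⇒ convergent index 1
k=0  a_k=8  p_k/q_k = 8/1
k=1  a_k=16  p_k/q_k = 129/16
→ (129, 16).  Check: 129²=16641, 65·16²=16640, difference 1.

129 16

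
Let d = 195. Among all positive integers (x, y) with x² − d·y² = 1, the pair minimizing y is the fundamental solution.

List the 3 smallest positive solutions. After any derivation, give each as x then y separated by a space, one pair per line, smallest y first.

d=195: √d = [13; 1,26] (ℓ=2, even), read p_1/q_1
k=0  a_k=13  p_k/q_k = 13/1
k=1  a_k=1  p_k/q_k = 14/1
→ (14, 1).  Check: 14²=196, 195·1²=195, difference 1.
(x_2, y_2) = (14·14 + 195·1·1, 14·1 + 1·14) = (391, 28)
(x_3, y_3) = (14·391 + 195·1·28, 14·28 + 1·391) = (10934, 783)

14 1
391 28
10934 783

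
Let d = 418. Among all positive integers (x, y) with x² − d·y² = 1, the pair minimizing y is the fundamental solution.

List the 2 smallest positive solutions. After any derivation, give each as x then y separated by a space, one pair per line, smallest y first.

33857 1656
2292592897 112134384

d=418: √d = [20; 2,4,20,4,2,40] (ℓ=6, even), read p_5/q_5
i=0: a=20 ⇒ p=20, q=1
i=1: a=2 ⇒ p=41, q=2
i=2: a=4 ⇒ p=184, q=9
i=3: a=20 ⇒ p=3721, q=182
i=4: a=4 ⇒ p=15068, q=737
i=5: a=2 ⇒ p=33857, q=1656
fundamental: x₁=33857, y₁=1656  (since 1146296449 − 418·2742336 = 1)
n=2: (33857,1656)∘(33857,1656) = (33857·33857+418·1656·1656, 33857·1656+1656·33857) = (2292592897,112134384)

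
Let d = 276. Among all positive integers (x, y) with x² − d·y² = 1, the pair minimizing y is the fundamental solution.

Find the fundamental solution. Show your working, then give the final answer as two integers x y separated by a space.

d=276: √d = [16; 1,1,1,1,2,2,2,1,1,1,1,32] (ℓ=12, even), read p_11/q_11
step 0: (16, 1)  from 16·(1,0) + (0,1)
step 1: (17, 1)  from 1·(16,1) + (1,0)
step 2: (33, 2)  from 1·(17,1) + (16,1)
step 3: (50, 3)  from 1·(33,2) + (17,1)
step 4: (83, 5)  from 1·(50,3) + (33,2)
step 5: (216, 13)  from 2·(83,5) + (50,3)
step 6: (515, 31)  from 2·(216,13) + (83,5)
step 7: (1246, 75)  from 2·(515,31) + (216,13)
step 8: (1761, 106)  from 1·(1246,75) + (515,31)
…
step 10: (4768, 287)  from 1·(3007,181) + (1761,106)
step 11: (7775, 468)  from 1·(4768,287) + (3007,181)
(x₁, y₁) = (7775, 468);  7775² − 276·468² = 1 ✓

7775 468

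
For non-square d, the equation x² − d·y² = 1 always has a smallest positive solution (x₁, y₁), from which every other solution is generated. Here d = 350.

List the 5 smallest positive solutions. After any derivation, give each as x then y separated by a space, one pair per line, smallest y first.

449 24
403201 21552
362074049 19353672
325142092801 17379575904
291977237261249 15606839808120

√350 = [18; 1,2,2,2,1,36, …], period ℓ=6 (even) → k=5
i=0: a=18 ⇒ p=18, q=1
i=1: a=1 ⇒ p=19, q=1
i=2: a=2 ⇒ p=56, q=3
i=3: a=2 ⇒ p=131, q=7
i=4: a=2 ⇒ p=318, q=17
i=5: a=1 ⇒ p=449, q=24
fundamental: x₁=449, y₁=24  (since 201601 − 350·576 = 1)
k=2:  x_2 = 449·449+350·24·24 = 403201,  y_2 = 449·24+24·449 = 21552
k=3:  x_3 = 449·403201+350·24·21552 = 362074049,  y_3 = 449·21552+24·403201 = 19353672
k=4:  x_4 = 449·362074049+350·24·19353672 = 325142092801,  y_4 = 449·19353672+24·362074049 = 17379575904
k=5:  x_5 = 449·325142092801+350·24·17379575904 = 291977237261249,  y_5 = 449·17379575904+24·325142092801 = 15606839808120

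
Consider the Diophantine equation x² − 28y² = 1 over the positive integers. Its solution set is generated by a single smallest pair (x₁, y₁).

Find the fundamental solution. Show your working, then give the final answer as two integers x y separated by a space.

√28 → a₀=5, period (3,2,3,10); ℓ=4 even so k=3
step 0: (5, 1)  from 5·(1,0) + (0,1)
…
step 2: (37, 7)  from 2·(16,3) + (5,1)
step 3: (127, 24)  from 3·(37,7) + (16,3)
fundamental: x₁=127, y₁=24  (since 16129 − 28·576 = 1)

127 24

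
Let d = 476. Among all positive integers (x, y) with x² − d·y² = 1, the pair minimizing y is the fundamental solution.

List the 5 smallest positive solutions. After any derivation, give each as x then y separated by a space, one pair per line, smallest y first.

28799 1320
1658764801 76029360
95541534979199 4379139075960
5503001330073139201 252229652421114720
316961870514011136719999 14527923515772226566600

d=476: √d = [21; 1,4,2,10,2,4,1,42] (ℓ=8, even), read p_7/q_7
step 0: (21, 1)  from 21·(1,0) + (0,1)
step 1: (22, 1)  from 1·(21,1) + (1,0)
step 2: (109, 5)  from 4·(22,1) + (21,1)
…
step 6: (23541, 1079)  from 4·(5258,241) + (2509,115)
step 7: (28799, 1320)  from 1·(23541,1079) + (5258,241)
→ (28799, 1320).  Check: 28799²=829382401, 476·1320²=829382400, difference 1.
n=2: (28799,1320)∘(28799,1320) = (28799·28799+476·1320·1320, 28799·1320+1320·28799) = (1658764801,76029360)
n=3: (1658764801,76029360)∘(28799,1320) = (28799·1658764801+476·1320·76029360, 28799·76029360+1320·1658764801) = (95541534979199,4379139075960)
n=4: (95541534979199,4379139075960)∘(28799,1320) = (28799·95541534979199+476·1320·4379139075960, 28799·4379139075960+1320·95541534979199) = (5503001330073139201,252229652421114720)
n=5: (5503001330073139201,252229652421114720)∘(28799,1320) = (28799·5503001330073139201+476·1320·252229652421114720, 28799·252229652421114720+1320·5503001330073139201) = (316961870514011136719999,14527923515772226566600)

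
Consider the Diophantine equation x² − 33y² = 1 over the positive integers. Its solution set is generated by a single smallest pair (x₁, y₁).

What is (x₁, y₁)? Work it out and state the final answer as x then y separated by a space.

d=33: √d = [5; 1,2,1,10] (ℓ=4, even), read p_3/q_3
step 0: (5, 1)  from 5·(1,0) + (0,1)
…
step 2: (17, 3)  from 2·(6,1) + (5,1)
step 3: (23, 4)  from 1·(17,3) + (6,1)
→ (23, 4).  Check: 23²=529, 33·4²=528, difference 1.

23 4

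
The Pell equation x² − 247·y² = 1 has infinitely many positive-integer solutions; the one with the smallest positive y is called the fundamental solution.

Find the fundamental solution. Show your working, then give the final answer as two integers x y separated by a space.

85292 5427

√247 → a₀=15, period (1,2,1,1,9,1,9,1,1,2,1,30); ℓ=12 even so k=11
step 0: (15, 1)  from 15·(1,0) + (0,1)
step 1: (16, 1)  from 1·(15,1) + (1,0)
step 2: (47, 3)  from 2·(16,1) + (15,1)
step 3: (63, 4)  from 1·(47,3) + (16,1)
step 4: (110, 7)  from 1·(63,4) + (47,3)
step 5: (1053, 67)  from 9·(110,7) + (63,4)
step 6: (1163, 74)  from 1·(1053,67) + (110,7)
…
step 8: (12683, 807)  from 1·(11520,733) + (1163,74)
step 9: (24203, 1540)  from 1·(12683,807) + (11520,733)
step 10: (61089, 3887)  from 2·(24203,1540) + (12683,807)
step 11: (85292, 5427)  from 1·(61089,3887) + (24203,1540)
fundamental: x₁=85292, y₁=5427  (since 7274725264 − 247·29452329 = 1)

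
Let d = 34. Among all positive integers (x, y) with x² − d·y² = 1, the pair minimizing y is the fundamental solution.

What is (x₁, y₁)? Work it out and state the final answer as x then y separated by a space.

√34 = [5; 1,4,1,10, …], period ℓ=4 (even) → k=3
step 0: (5, 1)  from 5·(1,0) + (0,1)
…
step 2: (29, 5)  from 4·(6,1) + (5,1)
step 3: (35, 6)  from 1·(29,5) + (6,1)
→ (35, 6).  Check: 35²=1225, 34·6²=1224, difference 1.

35 6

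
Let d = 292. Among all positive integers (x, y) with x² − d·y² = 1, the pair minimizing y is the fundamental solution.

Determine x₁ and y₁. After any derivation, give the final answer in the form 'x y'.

[17; 11,2,1,3,8,3,1,2,11,34] for √292; ℓ=10 ⇒ convergent index 9
a_0=17:  p_0=17·1+0=17,  q_0=17·0+1=1
…
a_2=2:  p_2=2·188+17=393,  q_2=2·11+1=23
a_3=1:  p_3=1·393+188=581,  q_3=1·23+11=34
a_4=3:  p_4=3·581+393=2136,  q_4=3·34+23=125
a_5=8:  p_5=8·2136+581=17669,  q_5=8·125+34=1034
a_6=3:  p_6=3·17669+2136=55143,  q_6=3·1034+125=3227
…
a_8=2:  p_8=2·72812+55143=200767,  q_8=2·4261+3227=11749
a_9=11:  p_9=11·200767+72812=2281249,  q_9=11·11749+4261=133500
fundamental: x₁=2281249, y₁=133500  (since 5204097000001 − 292·17822250000 = 1)

2281249 133500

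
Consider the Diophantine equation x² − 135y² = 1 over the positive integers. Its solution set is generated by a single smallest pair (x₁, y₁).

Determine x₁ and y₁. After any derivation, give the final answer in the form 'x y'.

√135 → a₀=11, period (1,1,1,1,1,1,1,22); ℓ=8 even so k=7
step 0: (11, 1)  from 11·(1,0) + (0,1)
…
step 2: (23, 2)  from 1·(12,1) + (11,1)
…
step 5: (93, 8)  from 1·(58,5) + (35,3)
step 6: (151, 13)  from 1·(93,8) + (58,5)
step 7: (244, 21)  from 1·(151,13) + (93,8)
(x₁, y₁) = (244, 21);  244² − 135·21² = 1 ✓

244 21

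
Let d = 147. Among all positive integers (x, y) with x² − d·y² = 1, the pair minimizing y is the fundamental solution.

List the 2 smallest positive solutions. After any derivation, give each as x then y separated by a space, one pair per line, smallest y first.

97 8
18817 1552

√147 → a₀=12, period (8,24); ℓ=2 even so k=1
a_0=12:  p_0=12·1+0=12,  q_0=12·0+1=1
a_1=8:  p_1=8·12+1=97,  q_1=8·1+0=8
→ (97, 8).  Check: 97²=9409, 147·8²=9408, difference 1.
k=2:  x_2 = 97·97+147·8·8 = 18817,  y_2 = 97·8+8·97 = 1552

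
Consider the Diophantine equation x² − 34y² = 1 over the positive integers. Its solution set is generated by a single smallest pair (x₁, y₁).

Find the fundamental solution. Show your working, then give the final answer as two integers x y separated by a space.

[5; 1,4,1,10] for √34; ℓ=4 ⇒ convergent index 3
i=0: a=5 ⇒ p=5, q=1
i=1: a=1 ⇒ p=6, q=1
i=2: a=4 ⇒ p=29, q=5
i=3: a=1 ⇒ p=35, q=6
(x₁, y₁) = (35, 6);  35² − 34·6² = 1 ✓

35 6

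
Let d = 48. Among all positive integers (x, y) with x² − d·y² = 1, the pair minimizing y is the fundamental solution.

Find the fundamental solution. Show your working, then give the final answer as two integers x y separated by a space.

d=48: √d = [6; 1,12] (ℓ=2, even), read p_1/q_1
i=0: a=6 ⇒ p=6, q=1
i=1: a=1 ⇒ p=7, q=1
(x₁, y₁) = (7, 1);  7² − 48·1² = 1 ✓

7 1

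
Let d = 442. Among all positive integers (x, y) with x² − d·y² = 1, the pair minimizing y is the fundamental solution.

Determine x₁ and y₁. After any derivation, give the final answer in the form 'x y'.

√442 = [21; 42, …], period ℓ=1 (odd) → k=1
a_0=21:  p_0=21·1+0=21,  q_0=21·0+1=1
a_1=42:  p_1=42·21+1=883,  q_1=42·1+0=42
(x₁, y₁) = (883, 42);  883² − 442·42² = 1 ✓

883 42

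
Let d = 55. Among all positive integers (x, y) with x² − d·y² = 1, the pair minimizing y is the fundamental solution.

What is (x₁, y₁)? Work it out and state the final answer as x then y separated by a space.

89 12

√55 = [7; 2,2,2,14, …], period ℓ=4 (even) → k=3
i=0: a=7 ⇒ p=7, q=1
…
i=2: a=2 ⇒ p=37, q=5
i=3: a=2 ⇒ p=89, q=12
(x₁, y₁) = (89, 12);  89² − 55·12² = 1 ✓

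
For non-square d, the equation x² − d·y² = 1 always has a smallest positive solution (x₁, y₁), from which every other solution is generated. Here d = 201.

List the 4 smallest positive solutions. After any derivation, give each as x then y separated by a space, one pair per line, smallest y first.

√201 = [14; 5,1,1,1,2,…,1,5,28, …], period ℓ=14 (even) → k=13
k=0  a_k=14  p_k/q_k = 14/1
…
k=4  a_k=1  p_k/q_k = 241/17
k=5  a_k=2  p_k/q_k = 638/45
k=6  a_k=1  p_k/q_k = 879/62
…
k=10  a_k=1  p_k/q_k = 33317/2350
…
k=12  a_k=1  p_k/q_k = 91402/6447
k=13  a_k=5  p_k/q_k = 515095/36332
(x₁, y₁) = (515095, 36332);  515095² − 201·36332² = 1 ✓
(515095+36332√201)^2 = 530645718049 + 37428863080√201
(515095+36332√201)^3 = 546665912276384215 + 38558840456348868√201
(515095+36332√201)^4 = 563169756167477608732801 + 39722931849688611461840√201

515095 36332
530645718049 37428863080
546665912276384215 38558840456348868
563169756167477608732801 39722931849688611461840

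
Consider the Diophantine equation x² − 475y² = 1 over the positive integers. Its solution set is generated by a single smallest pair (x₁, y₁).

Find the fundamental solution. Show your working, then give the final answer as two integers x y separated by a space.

57799 2652

[21; 1,3,1,6,2,6,1,3,1,42] for √475; ℓ=10 ⇒ convergent index 9
step 0: (21, 1)  from 21·(1,0) + (0,1)
step 1: (22, 1)  from 1·(21,1) + (1,0)
step 2: (87, 4)  from 3·(22,1) + (21,1)
…
step 4: (741, 34)  from 6·(109,5) + (87,4)
…
step 7: (11878, 545)  from 1·(10287,472) + (1591,73)
step 8: (45921, 2107)  from 3·(11878,545) + (10287,472)
step 9: (57799, 2652)  from 1·(45921,2107) + (11878,545)
→ (57799, 2652).  Check: 57799²=3340724401, 475·2652²=3340724400, difference 1.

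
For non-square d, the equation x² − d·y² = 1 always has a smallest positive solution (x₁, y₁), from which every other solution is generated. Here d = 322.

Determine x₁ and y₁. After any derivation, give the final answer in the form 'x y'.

√322 = [17; 1,16,1,34, …], period ℓ=4 (even) → k=3
step 0: (17, 1)  from 17·(1,0) + (0,1)
…
step 2: (305, 17)  from 16·(18,1) + (17,1)
step 3: (323, 18)  from 1·(305,17) + (18,1)
(x₁, y₁) = (323, 18);  323² − 322·18² = 1 ✓

323 18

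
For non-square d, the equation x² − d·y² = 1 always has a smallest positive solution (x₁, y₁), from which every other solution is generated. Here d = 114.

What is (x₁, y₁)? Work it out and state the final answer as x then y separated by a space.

√114 → a₀=10, period (1,2,10,2,1,20); ℓ=6 even so k=5
i=0: a=10 ⇒ p=10, q=1
…
i=4: a=2 ⇒ p=694, q=65
i=5: a=1 ⇒ p=1025, q=96
(x₁, y₁) = (1025, 96);  1025² − 114·96² = 1 ✓

1025 96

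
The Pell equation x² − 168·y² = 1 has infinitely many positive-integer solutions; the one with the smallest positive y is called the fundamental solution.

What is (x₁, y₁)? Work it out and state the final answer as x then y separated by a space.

d=168: √d = [12; 1,24] (ℓ=2, even), read p_1/q_1
a_0=12:  p_0=12·1+0=12,  q_0=12·0+1=1
a_1=1:  p_1=1·12+1=13,  q_1=1·1+0=1
fundamental: x₁=13, y₁=1  (since 169 − 168·1 = 1)

13 1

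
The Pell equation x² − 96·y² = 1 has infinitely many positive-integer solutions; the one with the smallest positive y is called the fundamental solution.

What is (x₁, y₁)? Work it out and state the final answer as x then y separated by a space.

49 5

√96 → a₀=9, period (1,3,1,18); ℓ=4 even so k=3
k=0  a_k=9  p_k/q_k = 9/1
…
k=2  a_k=3  p_k/q_k = 39/4
k=3  a_k=1  p_k/q_k = 49/5
(x₁, y₁) = (49, 5);  49² − 96·5² = 1 ✓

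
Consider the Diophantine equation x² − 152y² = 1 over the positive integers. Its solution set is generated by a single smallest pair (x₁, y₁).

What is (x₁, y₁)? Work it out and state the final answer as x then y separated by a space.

d=152: √d = [12; 3,24] (ℓ=2, even), read p_1/q_1
i=0: a=12 ⇒ p=12, q=1
i=1: a=3 ⇒ p=37, q=3
→ (37, 3).  Check: 37²=1369, 152·3²=1368, difference 1.

37 3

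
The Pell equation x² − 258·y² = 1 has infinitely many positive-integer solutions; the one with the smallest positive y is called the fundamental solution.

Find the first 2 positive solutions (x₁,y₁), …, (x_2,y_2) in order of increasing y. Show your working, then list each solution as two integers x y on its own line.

257 16
132097 8224

√258 → a₀=16, period (16,32); ℓ=2 even so k=1
step 0: (16, 1)  from 16·(1,0) + (0,1)
step 1: (257, 16)  from 16·(16,1) + (1,0)
(x₁, y₁) = (257, 16);  257² − 258·16² = 1 ✓
(257+16√258)^2 = 132097 + 8224√258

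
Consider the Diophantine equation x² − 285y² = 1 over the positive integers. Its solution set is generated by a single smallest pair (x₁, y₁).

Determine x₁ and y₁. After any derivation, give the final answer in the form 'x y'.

√285 = [16; 1,7,2,7,1,32, …], period ℓ=6 (even) → k=5
step 0: (16, 1)  from 16·(1,0) + (0,1)
step 1: (17, 1)  from 1·(16,1) + (1,0)
…
step 3: (287, 17)  from 2·(135,8) + (17,1)
step 4: (2144, 127)  from 7·(287,17) + (135,8)
step 5: (2431, 144)  from 1·(2144,127) + (287,17)
→ (2431, 144).  Check: 2431²=5909761, 285·144²=5909760, difference 1.

2431 144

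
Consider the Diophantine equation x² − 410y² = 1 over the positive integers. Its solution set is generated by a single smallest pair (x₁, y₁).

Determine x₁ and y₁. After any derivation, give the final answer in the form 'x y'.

81 4

√410 → a₀=20, period (4,40); ℓ=2 even so k=1
k=0  a_k=20  p_k/q_k = 20/1
k=1  a_k=4  p_k/q_k = 81/4
→ (81, 4).  Check: 81²=6561, 410·4²=6560, difference 1.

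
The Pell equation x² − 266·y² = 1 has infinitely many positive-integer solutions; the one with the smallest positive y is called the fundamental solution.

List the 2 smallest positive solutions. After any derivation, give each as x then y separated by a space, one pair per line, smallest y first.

685 42
938449 57540

[16; 3,4,3,32] for √266; ℓ=4 ⇒ convergent index 3
step 0: (16, 1)  from 16·(1,0) + (0,1)
…
step 2: (212, 13)  from 4·(49,3) + (16,1)
step 3: (685, 42)  from 3·(212,13) + (49,3)
→ (685, 42).  Check: 685²=469225, 266·42²=469224, difference 1.
n=2: (685,42)∘(685,42) = (685·685+266·42·42, 685·42+42·685) = (938449,57540)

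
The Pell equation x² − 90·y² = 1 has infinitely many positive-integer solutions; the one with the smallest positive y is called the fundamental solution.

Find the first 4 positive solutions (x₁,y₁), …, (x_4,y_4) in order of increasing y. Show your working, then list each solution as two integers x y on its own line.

√90 → a₀=9, period (2,18); ℓ=2 even so k=1
i=0: a=9 ⇒ p=9, q=1
i=1: a=2 ⇒ p=19, q=2
→ (19, 2).  Check: 19²=361, 90·2²=360, difference 1.
(19+2√90)^2 = 721 + 76√90
(19+2√90)^3 = 27379 + 2886√90
(19+2√90)^4 = 1039681 + 109592√90

19 2
721 76
27379 2886
1039681 109592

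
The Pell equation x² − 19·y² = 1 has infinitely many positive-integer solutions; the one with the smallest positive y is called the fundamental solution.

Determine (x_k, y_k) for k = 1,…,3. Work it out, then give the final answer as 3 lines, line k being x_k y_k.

[4; 2,1,3,1,2,8] for √19; ℓ=6 ⇒ convergent index 5
i=0: a=4 ⇒ p=4, q=1
i=1: a=2 ⇒ p=9, q=2
i=2: a=1 ⇒ p=13, q=3
i=3: a=3 ⇒ p=48, q=11
i=4: a=1 ⇒ p=61, q=14
i=5: a=2 ⇒ p=170, q=39
fundamental: x₁=170, y₁=39  (since 28900 − 19·1521 = 1)
k=2:  x_2 = 170·170+19·39·39 = 57799,  y_2 = 170·39+39·170 = 13260
k=3:  x_3 = 170·57799+19·39·13260 = 19651490,  y_3 = 170·13260+39·57799 = 4508361

170 39
57799 13260
19651490 4508361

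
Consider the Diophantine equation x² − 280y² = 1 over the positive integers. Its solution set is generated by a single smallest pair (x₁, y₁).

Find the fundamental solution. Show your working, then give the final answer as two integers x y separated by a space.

251 15

√280 → a₀=16, period (1,2,1,2,1,32); ℓ=6 even so k=5
k=0  a_k=16  p_k/q_k = 16/1
…
k=2  a_k=2  p_k/q_k = 50/3
…
k=4  a_k=2  p_k/q_k = 184/11
k=5  a_k=1  p_k/q_k = 251/15
(x₁, y₁) = (251, 15);  251² − 280·15² = 1 ✓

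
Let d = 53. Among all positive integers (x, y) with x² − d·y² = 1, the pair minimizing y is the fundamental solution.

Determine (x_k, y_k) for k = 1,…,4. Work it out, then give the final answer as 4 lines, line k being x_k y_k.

√53 → a₀=7, period (3,1,1,3,14); ℓ=5 odd so k=9
k=0  a_k=7  p_k/q_k = 7/1
k=1  a_k=3  p_k/q_k = 22/3
…
k=3  a_k=1  p_k/q_k = 51/7
k=4  a_k=3  p_k/q_k = 182/25
k=5  a_k=14  p_k/q_k = 2599/357
k=6  a_k=3  p_k/q_k = 7979/1096
k=7  a_k=1  p_k/q_k = 10578/1453
k=8  a_k=1  p_k/q_k = 18557/2549
k=9  a_k=3  p_k/q_k = 66249/9100
fundamental: x₁=66249, y₁=9100  (since 4388930001 − 53·82810000 = 1)
(x_2, y_2) = (66249·66249 + 53·9100·9100, 66249·9100 + 9100·66249) = (8777860001, 1205731800)
(x_3, y_3) = (66249·8777860001 + 53·9100·1205731800, 66249·1205731800 + 9100·8777860001) = (1163048894346249, 159757052027300)
(x_4, y_4) = (66249·1163048894346249 + 53·9100·159757052027300, 66249·159757052027300 + 9100·1163048894346249) = (154101652394311440001, 21167489878307463600)

66249 9100
8777860001 1205731800
1163048894346249 159757052027300
154101652394311440001 21167489878307463600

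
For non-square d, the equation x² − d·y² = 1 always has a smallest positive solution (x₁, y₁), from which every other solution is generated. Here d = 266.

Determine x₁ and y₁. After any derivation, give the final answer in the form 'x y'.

[16; 3,4,3,32] for √266; ℓ=4 ⇒ convergent index 3
a_0=16:  p_0=16·1+0=16,  q_0=16·0+1=1
…
a_2=4:  p_2=4·49+16=212,  q_2=4·3+1=13
a_3=3:  p_3=3·212+49=685,  q_3=3·13+3=42
fundamental: x₁=685, y₁=42  (since 469225 − 266·1764 = 1)

685 42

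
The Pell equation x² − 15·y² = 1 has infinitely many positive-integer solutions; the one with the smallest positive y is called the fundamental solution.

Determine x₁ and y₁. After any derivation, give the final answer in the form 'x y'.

4 1

√15 → a₀=3, period (1,6); ℓ=2 even so k=1
a_0=3:  p_0=3·1+0=3,  q_0=3·0+1=1
a_1=1:  p_1=1·3+1=4,  q_1=1·1+0=1
fundamental: x₁=4, y₁=1  (since 16 − 15·1 = 1)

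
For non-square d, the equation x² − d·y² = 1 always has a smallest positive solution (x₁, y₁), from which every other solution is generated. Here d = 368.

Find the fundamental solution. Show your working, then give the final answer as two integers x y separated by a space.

√368 = [19; 5,2,5,38, …], period ℓ=4 (even) → k=3
a_0=19:  p_0=19·1+0=19,  q_0=19·0+1=1
…
a_2=2:  p_2=2·96+19=211,  q_2=2·5+1=11
a_3=5:  p_3=5·211+96=1151,  q_3=5·11+5=60
→ (1151, 60).  Check: 1151²=1324801, 368·60²=1324800, difference 1.

1151 60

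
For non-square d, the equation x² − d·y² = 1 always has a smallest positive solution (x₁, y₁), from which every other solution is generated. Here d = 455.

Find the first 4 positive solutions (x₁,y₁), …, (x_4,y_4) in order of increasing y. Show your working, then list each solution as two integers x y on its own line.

64 3
8191 384
1048384 49149
134184961 6290688

√455 = [21; 3,42, …], period ℓ=2 (even) → k=1
a_0=21:  p_0=21·1+0=21,  q_0=21·0+1=1
a_1=3:  p_1=3·21+1=64,  q_1=3·1+0=3
fundamental: x₁=64, y₁=3  (since 4096 − 455·9 = 1)
(64+3√455)^2 = 8191 + 384√455
(64+3√455)^3 = 1048384 + 49149√455
(64+3√455)^4 = 134184961 + 6290688√455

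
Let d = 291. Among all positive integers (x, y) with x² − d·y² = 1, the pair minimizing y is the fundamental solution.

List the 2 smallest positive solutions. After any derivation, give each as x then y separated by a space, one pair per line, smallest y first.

d=291: √d = [17; 17,34] (ℓ=2, even), read p_1/q_1
step 0: (17, 1)  from 17·(1,0) + (0,1)
step 1: (290, 17)  from 17·(17,1) + (1,0)
fundamental: x₁=290, y₁=17  (since 84100 − 291·289 = 1)
(290+17√291)^2 = 168199 + 9860√291

290 17
168199 9860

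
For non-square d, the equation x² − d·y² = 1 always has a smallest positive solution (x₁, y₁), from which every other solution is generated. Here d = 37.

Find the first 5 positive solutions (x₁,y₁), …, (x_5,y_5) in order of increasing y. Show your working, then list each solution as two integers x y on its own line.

73 12
10657 1752
1555849 255780
227143297 37342128
33161365513 5451694908

√37 → a₀=6, period (12); ℓ=1 odd so k=1
k=0  a_k=6  p_k/q_k = 6/1
k=1  a_k=12  p_k/q_k = 73/12
fundamental: x₁=73, y₁=12  (since 5329 − 37·144 = 1)
(73+12√37)^2 = 10657 + 1752√37
(73+12√37)^3 = 1555849 + 255780√37
(73+12√37)^4 = 227143297 + 37342128√37
(73+12√37)^5 = 33161365513 + 5451694908√37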